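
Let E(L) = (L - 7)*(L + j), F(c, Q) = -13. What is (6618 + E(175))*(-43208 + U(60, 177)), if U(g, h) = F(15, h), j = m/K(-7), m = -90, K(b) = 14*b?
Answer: -10943816526/7 ≈ -1.5634e+9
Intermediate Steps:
j = 45/49 (j = -90/(14*(-7)) = -90/(-98) = -90*(-1/98) = 45/49 ≈ 0.91837)
U(g, h) = -13
E(L) = (-7 + L)*(45/49 + L) (E(L) = (L - 7)*(L + 45/49) = (-7 + L)*(45/49 + L))
(6618 + E(175))*(-43208 + U(60, 177)) = (6618 + (-45/7 + 175² - 298/49*175))*(-43208 - 13) = (6618 + (-45/7 + 30625 - 7450/7))*(-43221) = (6618 + 206880/7)*(-43221) = (253206/7)*(-43221) = -10943816526/7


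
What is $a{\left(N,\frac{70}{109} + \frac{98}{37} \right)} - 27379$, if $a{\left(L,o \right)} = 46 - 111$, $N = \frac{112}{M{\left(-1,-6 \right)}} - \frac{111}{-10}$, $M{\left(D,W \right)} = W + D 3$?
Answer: $-27444$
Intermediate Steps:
$M{\left(D,W \right)} = W + 3 D$
$N = - \frac{121}{90}$ ($N = \frac{112}{-6 + 3 \left(-1\right)} - \frac{111}{-10} = \frac{112}{-6 - 3} - - \frac{111}{10} = \frac{112}{-9} + \frac{111}{10} = 112 \left(- \frac{1}{9}\right) + \frac{111}{10} = - \frac{112}{9} + \frac{111}{10} = - \frac{121}{90} \approx -1.3444$)
$a{\left(L,o \right)} = -65$ ($a{\left(L,o \right)} = 46 - 111 = -65$)
$a{\left(N,\frac{70}{109} + \frac{98}{37} \right)} - 27379 = -65 - 27379 = -27444$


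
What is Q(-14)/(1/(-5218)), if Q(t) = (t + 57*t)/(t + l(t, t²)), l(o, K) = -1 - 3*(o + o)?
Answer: 4237016/69 ≈ 61406.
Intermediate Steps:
l(o, K) = -1 - 6*o
Q(t) = 58*t/(-1 - 5*t) (Q(t) = (t + 57*t)/(t + (-1 - 6*t)) = (58*t)/(-1 - 5*t) = 58*t/(-1 - 5*t))
Q(-14)/(1/(-5218)) = (-58*(-14)/(1 + 5*(-14)))/(1/(-5218)) = (-58*(-14)/(1 - 70))/(-1/5218) = -58*(-14)/(-69)*(-5218) = -58*(-14)*(-1/69)*(-5218) = -812/69*(-5218) = 4237016/69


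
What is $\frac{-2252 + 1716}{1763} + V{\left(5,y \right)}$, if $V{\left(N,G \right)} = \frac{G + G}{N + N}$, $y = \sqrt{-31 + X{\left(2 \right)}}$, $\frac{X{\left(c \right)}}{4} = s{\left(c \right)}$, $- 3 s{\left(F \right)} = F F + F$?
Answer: $- \frac{536}{1763} + \frac{i \sqrt{39}}{5} \approx -0.30403 + 1.249 i$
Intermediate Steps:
$s{\left(F \right)} = - \frac{F}{3} - \frac{F^{2}}{3}$ ($s{\left(F \right)} = - \frac{F F + F}{3} = - \frac{F^{2} + F}{3} = - \frac{F + F^{2}}{3} = - \frac{F}{3} - \frac{F^{2}}{3}$)
$X{\left(c \right)} = - \frac{4 c \left(1 + c\right)}{3}$ ($X{\left(c \right)} = 4 \left(- \frac{c \left(1 + c\right)}{3}\right) = - \frac{4 c \left(1 + c\right)}{3}$)
$y = i \sqrt{39}$ ($y = \sqrt{-31 - \frac{8 \left(1 + 2\right)}{3}} = \sqrt{-31 - \frac{8}{3} \cdot 3} = \sqrt{-31 - 8} = \sqrt{-39} = i \sqrt{39} \approx 6.245 i$)
$V{\left(N,G \right)} = \frac{G}{N}$ ($V{\left(N,G \right)} = \frac{2 G}{2 N} = 2 G \frac{1}{2 N} = \frac{G}{N}$)
$\frac{-2252 + 1716}{1763} + V{\left(5,y \right)} = \frac{-2252 + 1716}{1763} + \frac{i \sqrt{39}}{5} = \left(-536\right) \frac{1}{1763} + i \sqrt{39} \cdot \frac{1}{5} = - \frac{536}{1763} + \frac{i \sqrt{39}}{5}$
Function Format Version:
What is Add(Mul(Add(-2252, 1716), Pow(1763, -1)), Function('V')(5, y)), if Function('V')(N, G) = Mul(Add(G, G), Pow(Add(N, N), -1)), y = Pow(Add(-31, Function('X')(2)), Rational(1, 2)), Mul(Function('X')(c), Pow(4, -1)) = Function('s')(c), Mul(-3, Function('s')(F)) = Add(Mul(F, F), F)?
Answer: Add(Rational(-536, 1763), Mul(Rational(1, 5), I, Pow(39, Rational(1, 2)))) ≈ Add(-0.30403, Mul(1.2490, I))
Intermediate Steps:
Function('s')(F) = Add(Mul(Rational(-1, 3), F), Mul(Rational(-1, 3), Pow(F, 2))) (Function('s')(F) = Mul(Rational(-1, 3), Add(Mul(F, F), F)) = Mul(Rational(-1, 3), Add(Pow(F, 2), F)) = Mul(Rational(-1, 3), Add(F, Pow(F, 2))) = Add(Mul(Rational(-1, 3), F), Mul(Rational(-1, 3), Pow(F, 2))))
Function('X')(c) = Mul(Rational(-4, 3), c, Add(1, c)) (Function('X')(c) = Mul(4, Mul(Rational(-1, 3), c, Add(1, c))) = Mul(Rational(-4, 3), c, Add(1, c)))
y = Mul(I, Pow(39, Rational(1, 2))) (y = Pow(Add(-31, Mul(Rational(-4, 3), 2, Add(1, 2))), Rational(1, 2)) = Pow(Add(-31, Mul(Rational(-4, 3), 2, 3)), Rational(1, 2)) = Pow(Add(-31, -8), Rational(1, 2)) = Pow(-39, Rational(1, 2)) = Mul(I, Pow(39, Rational(1, 2))) ≈ Mul(6.2450, I))
Function('V')(N, G) = Mul(G, Pow(N, -1)) (Function('V')(N, G) = Mul(Mul(2, G), Pow(Mul(2, N), -1)) = Mul(Mul(2, G), Mul(Rational(1, 2), Pow(N, -1))) = Mul(G, Pow(N, -1)))
Add(Mul(Add(-2252, 1716), Pow(1763, -1)), Function('V')(5, y)) = Add(Mul(Add(-2252, 1716), Pow(1763, -1)), Mul(Mul(I, Pow(39, Rational(1, 2))), Pow(5, -1))) = Add(Mul(-536, Rational(1, 1763)), Mul(Mul(I, Pow(39, Rational(1, 2))), Rational(1, 5))) = Add(Rational(-536, 1763), Mul(Rational(1, 5), I, Pow(39, Rational(1, 2))))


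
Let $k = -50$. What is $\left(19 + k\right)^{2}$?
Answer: $961$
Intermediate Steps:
$\left(19 + k\right)^{2} = \left(19 - 50\right)^{2} = \left(-31\right)^{2} = 961$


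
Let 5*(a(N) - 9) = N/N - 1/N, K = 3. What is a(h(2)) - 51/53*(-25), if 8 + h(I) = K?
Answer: 44118/1325 ≈ 33.297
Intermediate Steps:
h(I) = -5 (h(I) = -8 + 3 = -5)
a(N) = 46/5 - 1/(5*N) (a(N) = 9 + (N/N - 1/N)/5 = 9 + (1 - 1/N)/5 = 9 + (⅕ - 1/(5*N)) = 46/5 - 1/(5*N))
a(h(2)) - 51/53*(-25) = (⅕)*(-1 + 46*(-5))/(-5) - 51/53*(-25) = (⅕)*(-⅕)*(-1 - 230) - 51*1/53*(-25) = (⅕)*(-⅕)*(-231) - 51/53*(-25) = 231/25 + 1275/53 = 44118/1325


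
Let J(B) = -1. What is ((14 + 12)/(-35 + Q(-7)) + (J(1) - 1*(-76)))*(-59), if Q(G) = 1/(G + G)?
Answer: -2151199/491 ≈ -4381.3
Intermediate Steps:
Q(G) = 1/(2*G)
((14 + 12)/(-35 + Q(-7)) + (J(1) - 1*(-76)))*(-59) = ((14 + 12)/(-35 + (½)/(-7)) + (-1 - 1*(-76)))*(-59) = (26/(-35 + (½)*(-⅐)) + (-1 + 76))*(-59) = (26/(-35 - 1/14) + 75)*(-59) = (26/(-491/14) + 75)*(-59) = (26*(-14/491) + 75)*(-59) = (-364/491 + 75)*(-59) = (36461/491)*(-59) = -2151199/491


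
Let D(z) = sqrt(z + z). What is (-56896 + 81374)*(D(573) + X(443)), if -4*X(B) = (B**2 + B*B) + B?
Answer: -4809204899/2 + 24478*sqrt(1146) ≈ -2.4038e+9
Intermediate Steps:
D(z) = sqrt(2)*sqrt(z) (D(z) = sqrt(2*z) = sqrt(2)*sqrt(z))
X(B) = -B**2/2 - B/4 (X(B) = -((B**2 + B*B) + B)/4 = -((B**2 + B**2) + B)/4 = -(2*B**2 + B)/4 = -(B + 2*B**2)/4 = -B**2/2 - B/4)
(-56896 + 81374)*(D(573) + X(443)) = (-56896 + 81374)*(sqrt(2)*sqrt(573) - 1/4*443*(1 + 2*443)) = 24478*(sqrt(1146) - 1/4*443*(1 + 886)) = 24478*(sqrt(1146) - 1/4*443*887) = 24478*(sqrt(1146) - 392941/4) = 24478*(-392941/4 + sqrt(1146)) = -4809204899/2 + 24478*sqrt(1146)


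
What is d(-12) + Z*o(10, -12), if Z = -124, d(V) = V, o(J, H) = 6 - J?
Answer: 484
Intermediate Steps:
d(-12) + Z*o(10, -12) = -12 - 124*(6 - 1*10) = -12 - 124*(6 - 10) = -12 - 124*(-4) = -12 + 496 = 484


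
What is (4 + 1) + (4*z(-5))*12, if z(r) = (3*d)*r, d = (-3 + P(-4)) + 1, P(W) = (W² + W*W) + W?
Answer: -18715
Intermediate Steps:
P(W) = W + 2*W² (P(W) = (W² + W²) + W = 2*W² + W = W + 2*W²)
d = 26 (d = (-3 - 4*(1 + 2*(-4))) + 1 = (-3 - 4*(1 - 8)) + 1 = (-3 - 4*(-7)) + 1 = (-3 + 28) + 1 = 25 + 1 = 26)
z(r) = 78*r (z(r) = (3*26)*r = 78*r)
(4 + 1) + (4*z(-5))*12 = (4 + 1) + (4*(78*(-5)))*12 = 5 + (4*(-390))*12 = 5 - 1560*12 = 5 - 18720 = -18715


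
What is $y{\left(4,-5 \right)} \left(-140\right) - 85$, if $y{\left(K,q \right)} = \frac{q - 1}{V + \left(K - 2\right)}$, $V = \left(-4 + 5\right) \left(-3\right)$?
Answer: $-925$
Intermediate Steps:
$V = -3$ ($V = 1 \left(-3\right) = -3$)
$y{\left(K,q \right)} = \frac{-1 + q}{-5 + K}$ ($y{\left(K,q \right)} = \frac{q - 1}{-3 + \left(K - 2\right)} = \frac{-1 + q}{-3 + \left(-2 + K\right)} = \frac{-1 + q}{-5 + K}$)
$y{\left(4,-5 \right)} \left(-140\right) - 85 = \frac{-1 - 5}{-5 + 4} \left(-140\right) - 85 = \frac{1}{-1} \left(-6\right) \left(-140\right) - 85 = \left(-1\right) \left(-6\right) \left(-140\right) - 85 = 6 \left(-140\right) - 85 = -840 - 85 = -925$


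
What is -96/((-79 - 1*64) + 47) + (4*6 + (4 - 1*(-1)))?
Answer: 30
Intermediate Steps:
-96/((-79 - 1*64) + 47) + (4*6 + (4 - 1*(-1))) = -96/((-79 - 64) + 47) + (24 + (4 + 1)) = -96/(-143 + 47) + (24 + 5) = -96/(-96) + 29 = -1/96*(-96) + 29 = 1 + 29 = 30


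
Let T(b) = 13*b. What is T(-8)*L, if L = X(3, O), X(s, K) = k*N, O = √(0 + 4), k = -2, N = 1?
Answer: 208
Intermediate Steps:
O = 2 (O = √4 = 2)
X(s, K) = -2 (X(s, K) = -2*1 = -2)
L = -2
T(-8)*L = (13*(-8))*(-2) = -104*(-2) = 208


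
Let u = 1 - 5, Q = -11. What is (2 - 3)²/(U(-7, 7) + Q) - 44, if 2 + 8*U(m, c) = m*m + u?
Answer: -1988/45 ≈ -44.178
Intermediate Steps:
u = -4
U(m, c) = -¾ + m²/8 (U(m, c) = -¼ + (m*m - 4)/8 = -¼ + (m² - 4)/8 = -¼ + (-4 + m²)/8 = -¼ + (-½ + m²/8) = -¾ + m²/8)
(2 - 3)²/(U(-7, 7) + Q) - 44 = (2 - 3)²/((-¾ + (⅛)*(-7)²) - 11) - 44 = (-1)²/((-¾ + (⅛)*49) - 11) - 44 = 1/((-¾ + 49/8) - 11) - 44 = 1/(43/8 - 11) - 44 = 1/(-45/8) - 44 = 1*(-8/45) - 44 = -8/45 - 44 = -1988/45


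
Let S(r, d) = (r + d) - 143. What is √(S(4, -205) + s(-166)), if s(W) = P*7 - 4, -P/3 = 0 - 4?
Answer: 2*I*√66 ≈ 16.248*I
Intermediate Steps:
P = 12 (P = -3*(0 - 4) = -3*(-4) = 12)
S(r, d) = -143 + d + r (S(r, d) = (d + r) - 143 = -143 + d + r)
s(W) = 80 (s(W) = 12*7 - 4 = 84 - 4 = 80)
√(S(4, -205) + s(-166)) = √((-143 - 205 + 4) + 80) = √(-344 + 80) = √(-264) = 2*I*√66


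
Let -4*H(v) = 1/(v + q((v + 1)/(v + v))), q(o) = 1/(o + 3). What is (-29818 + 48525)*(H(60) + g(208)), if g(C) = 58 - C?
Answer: -284878071647/101520 ≈ -2.8061e+6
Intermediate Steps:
q(o) = 1/(3 + o)
H(v) = -1/(4*(v + 1/(3 + (1 + v)/(2*v)))) (H(v) = -1/(4*(v + 1/(3 + (v + 1)/(v + v)))) = -1/(4*(v + 1/(3 + (1 + v)/((2*v))))) = -1/(4*(v + 1/(3 + (1 + v)*(1/(2*v))))) = -1/(4*(v + 1/(3 + (1 + v)/(2*v)))))
(-29818 + 48525)*(H(60) + g(208)) = (-29818 + 48525)*((¼)*(-1 - 7*60)/(60*(3 + 7*60)) + (58 - 1*208)) = 18707*((¼)*(1/60)*(-1 - 420)/(3 + 420) + (58 - 208)) = 18707*((¼)*(1/60)*(-421)/423 - 150) = 18707*((¼)*(1/60)*(1/423)*(-421) - 150) = 18707*(-421/101520 - 150) = 18707*(-15228421/101520) = -284878071647/101520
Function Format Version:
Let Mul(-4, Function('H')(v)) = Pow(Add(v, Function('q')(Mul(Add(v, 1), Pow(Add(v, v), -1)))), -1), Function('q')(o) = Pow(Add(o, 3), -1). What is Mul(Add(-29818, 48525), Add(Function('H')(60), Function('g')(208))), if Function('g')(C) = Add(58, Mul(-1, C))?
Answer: Rational(-284878071647, 101520) ≈ -2.8061e+6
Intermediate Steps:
Function('q')(o) = Pow(Add(3, o), -1)
Function('H')(v) = Mul(Rational(-1, 4), Pow(Add(v, Pow(Add(3, Mul(Rational(1, 2), Pow(v, -1), Add(1, v))), -1)), -1)) (Function('H')(v) = Mul(Rational(-1, 4), Pow(Add(v, Pow(Add(3, Mul(Add(v, 1), Pow(Add(v, v), -1))), -1)), -1)) = Mul(Rational(-1, 4), Pow(Add(v, Pow(Add(3, Mul(Add(1, v), Pow(Mul(2, v), -1))), -1)), -1)) = Mul(Rational(-1, 4), Pow(Add(v, Pow(Add(3, Mul(Add(1, v), Mul(Rational(1, 2), Pow(v, -1)))), -1)), -1)) = Mul(Rational(-1, 4), Pow(Add(v, Pow(Add(3, Mul(Rational(1, 2), Pow(v, -1), Add(1, v))), -1)), -1)))
Mul(Add(-29818, 48525), Add(Function('H')(60), Function('g')(208))) = Mul(Add(-29818, 48525), Add(Mul(Rational(1, 4), Pow(60, -1), Pow(Add(3, Mul(7, 60)), -1), Add(-1, Mul(-7, 60))), Add(58, Mul(-1, 208)))) = Mul(18707, Add(Mul(Rational(1, 4), Rational(1, 60), Pow(Add(3, 420), -1), Add(-1, -420)), Add(58, -208))) = Mul(18707, Add(Mul(Rational(1, 4), Rational(1, 60), Pow(423, -1), -421), -150)) = Mul(18707, Add(Mul(Rational(1, 4), Rational(1, 60), Rational(1, 423), -421), -150)) = Mul(18707, Add(Rational(-421, 101520), -150)) = Mul(18707, Rational(-15228421, 101520)) = Rational(-284878071647, 101520)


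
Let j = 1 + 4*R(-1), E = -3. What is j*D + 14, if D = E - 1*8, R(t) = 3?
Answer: -129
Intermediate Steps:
j = 13 (j = 1 + 4*3 = 1 + 12 = 13)
D = -11 (D = -3 - 1*8 = -3 - 8 = -11)
j*D + 14 = 13*(-11) + 14 = -143 + 14 = -129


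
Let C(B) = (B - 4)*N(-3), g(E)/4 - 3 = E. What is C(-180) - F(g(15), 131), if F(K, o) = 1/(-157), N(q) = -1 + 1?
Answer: 1/157 ≈ 0.0063694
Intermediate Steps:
N(q) = 0
g(E) = 12 + 4*E
F(K, o) = -1/157
C(B) = 0 (C(B) = (B - 4)*0 = (-4 + B)*0 = 0)
C(-180) - F(g(15), 131) = 0 - 1*(-1/157) = 0 + 1/157 = 1/157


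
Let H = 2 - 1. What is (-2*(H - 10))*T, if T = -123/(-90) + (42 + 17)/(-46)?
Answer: 174/115 ≈ 1.5130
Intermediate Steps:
H = 1
T = 29/345 (T = -123*(-1/90) + 59*(-1/46) = 41/30 - 59/46 = 29/345 ≈ 0.084058)
(-2*(H - 10))*T = -2*(1 - 10)*(29/345) = -2*(-9)*(29/345) = 18*(29/345) = 174/115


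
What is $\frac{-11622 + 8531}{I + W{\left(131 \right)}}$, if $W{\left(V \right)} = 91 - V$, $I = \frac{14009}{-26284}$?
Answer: $\frac{81243844}{1065369} \approx 76.259$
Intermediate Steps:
$I = - \frac{14009}{26284}$ ($I = 14009 \left(- \frac{1}{26284}\right) = - \frac{14009}{26284} \approx -0.53299$)
$\frac{-11622 + 8531}{I + W{\left(131 \right)}} = \frac{-11622 + 8531}{- \frac{14009}{26284} + \left(91 - 131\right)} = - \frac{3091}{- \frac{14009}{26284} + \left(91 - 131\right)} = - \frac{3091}{- \frac{14009}{26284} - 40} = - \frac{3091}{- \frac{1065369}{26284}} = \left(-3091\right) \left(- \frac{26284}{1065369}\right) = \frac{81243844}{1065369}$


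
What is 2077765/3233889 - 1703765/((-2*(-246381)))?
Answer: -1495314418385/531179203806 ≈ -2.8151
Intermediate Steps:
2077765/3233889 - 1703765/((-2*(-246381))) = 2077765*(1/3233889) - 1703765/492762 = 2077765/3233889 - 1703765*1/492762 = 2077765/3233889 - 1703765/492762 = -1495314418385/531179203806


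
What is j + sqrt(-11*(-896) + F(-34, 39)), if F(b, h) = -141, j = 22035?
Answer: 22035 + sqrt(9715) ≈ 22134.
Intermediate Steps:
j + sqrt(-11*(-896) + F(-34, 39)) = 22035 + sqrt(-11*(-896) - 141) = 22035 + sqrt(9856 - 141) = 22035 + sqrt(9715)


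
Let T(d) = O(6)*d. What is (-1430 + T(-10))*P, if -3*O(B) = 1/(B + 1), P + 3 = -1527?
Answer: 15310200/7 ≈ 2.1872e+6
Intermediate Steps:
P = -1530 (P = -3 - 1527 = -1530)
O(B) = -1/(3*(1 + B)) (O(B) = -1/(3*(B + 1)) = -1/(3*(1 + B)))
T(d) = -d/21 (T(d) = (-1/(3 + 3*6))*d = (-1/(3 + 18))*d = (-1/21)*d = (-1*1/21)*d = -d/21)
(-1430 + T(-10))*P = (-1430 - 1/21*(-10))*(-1530) = (-1430 + 10/21)*(-1530) = -30020/21*(-1530) = 15310200/7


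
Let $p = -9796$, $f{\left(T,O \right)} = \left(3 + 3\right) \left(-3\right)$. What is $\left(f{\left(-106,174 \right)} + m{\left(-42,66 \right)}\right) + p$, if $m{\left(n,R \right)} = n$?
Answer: $-9856$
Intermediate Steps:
$f{\left(T,O \right)} = -18$ ($f{\left(T,O \right)} = 6 \left(-3\right) = -18$)
$\left(f{\left(-106,174 \right)} + m{\left(-42,66 \right)}\right) + p = \left(-18 - 42\right) - 9796 = -60 - 9796 = -9856$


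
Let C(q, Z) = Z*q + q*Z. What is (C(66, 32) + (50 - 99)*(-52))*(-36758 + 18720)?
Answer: -122153336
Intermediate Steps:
C(q, Z) = 2*Z*q (C(q, Z) = Z*q + Z*q = 2*Z*q)
(C(66, 32) + (50 - 99)*(-52))*(-36758 + 18720) = (2*32*66 + (50 - 99)*(-52))*(-36758 + 18720) = (4224 - 49*(-52))*(-18038) = (4224 + 2548)*(-18038) = 6772*(-18038) = -122153336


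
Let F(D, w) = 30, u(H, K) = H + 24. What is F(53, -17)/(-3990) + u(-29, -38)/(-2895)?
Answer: -446/77007 ≈ -0.0057917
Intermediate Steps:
u(H, K) = 24 + H
F(53, -17)/(-3990) + u(-29, -38)/(-2895) = 30/(-3990) + (24 - 29)/(-2895) = 30*(-1/3990) - 5*(-1/2895) = -1/133 + 1/579 = -446/77007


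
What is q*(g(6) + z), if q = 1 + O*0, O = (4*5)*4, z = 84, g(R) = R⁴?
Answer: 1380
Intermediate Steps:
O = 80 (O = 20*4 = 80)
q = 1 (q = 1 + 80*0 = 1 + 0 = 1)
q*(g(6) + z) = 1*(6⁴ + 84) = 1*(1296 + 84) = 1*1380 = 1380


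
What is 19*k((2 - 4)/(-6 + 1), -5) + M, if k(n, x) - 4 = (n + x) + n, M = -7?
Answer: -54/5 ≈ -10.800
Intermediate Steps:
k(n, x) = 4 + x + 2*n (k(n, x) = 4 + ((n + x) + n) = 4 + (x + 2*n) = 4 + x + 2*n)
19*k((2 - 4)/(-6 + 1), -5) + M = 19*(4 - 5 + 2*((2 - 4)/(-6 + 1))) - 7 = 19*(4 - 5 + 2*(-2/(-5))) - 7 = 19*(4 - 5 + 2*(-2*(-1/5))) - 7 = 19*(4 - 5 + 2*(2/5)) - 7 = 19*(4 - 5 + 4/5) - 7 = 19*(-1/5) - 7 = -19/5 - 7 = -54/5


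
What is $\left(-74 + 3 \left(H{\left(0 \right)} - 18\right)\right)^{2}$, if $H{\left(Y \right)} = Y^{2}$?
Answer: $16384$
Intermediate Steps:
$\left(-74 + 3 \left(H{\left(0 \right)} - 18\right)\right)^{2} = \left(-74 + 3 \left(0^{2} - 18\right)\right)^{2} = \left(-74 + 3 \left(0 - 18\right)\right)^{2} = \left(-74 + 3 \left(-18\right)\right)^{2} = \left(-74 - 54\right)^{2} = \left(-128\right)^{2} = 16384$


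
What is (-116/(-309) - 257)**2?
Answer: 6288014209/95481 ≈ 65856.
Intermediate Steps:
(-116/(-309) - 257)**2 = (-116*(-1/309) - 257)**2 = (116/309 - 257)**2 = (-79297/309)**2 = 6288014209/95481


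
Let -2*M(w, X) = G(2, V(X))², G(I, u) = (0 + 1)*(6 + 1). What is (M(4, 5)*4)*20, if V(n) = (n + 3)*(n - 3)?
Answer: -1960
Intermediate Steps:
V(n) = (-3 + n)*(3 + n) (V(n) = (3 + n)*(-3 + n) = (-3 + n)*(3 + n))
G(I, u) = 7 (G(I, u) = 1*7 = 7)
M(w, X) = -49/2 (M(w, X) = -½*7² = -½*49 = -49/2)
(M(4, 5)*4)*20 = -49/2*4*20 = -98*20 = -1960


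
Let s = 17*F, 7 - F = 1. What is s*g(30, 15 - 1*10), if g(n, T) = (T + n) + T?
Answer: 4080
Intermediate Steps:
g(n, T) = n + 2*T
F = 6 (F = 7 - 1*1 = 7 - 1 = 6)
s = 102 (s = 17*6 = 102)
s*g(30, 15 - 1*10) = 102*(30 + 2*(15 - 1*10)) = 102*(30 + 2*(15 - 10)) = 102*(30 + 2*5) = 102*(30 + 10) = 102*40 = 4080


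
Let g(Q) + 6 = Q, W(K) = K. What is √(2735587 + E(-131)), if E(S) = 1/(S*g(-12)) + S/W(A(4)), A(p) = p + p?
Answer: √6760098360418/1572 ≈ 1654.0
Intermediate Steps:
A(p) = 2*p
g(Q) = -6 + Q
E(S) = -1/(18*S) + S/8 (E(S) = 1/(S*(-6 - 12)) + S/((2*4)) = 1/(S*(-18)) + S/8 = -1/18/S + S*(⅛) = -1/(18*S) + S/8)
√(2735587 + E(-131)) = √(2735587 + (-1/18/(-131) + (⅛)*(-131))) = √(2735587 + (-1/18*(-1/131) - 131/8)) = √(2735587 + (1/2358 - 131/8)) = √(2735587 - 154445/9432) = √(25801902139/9432) = √6760098360418/1572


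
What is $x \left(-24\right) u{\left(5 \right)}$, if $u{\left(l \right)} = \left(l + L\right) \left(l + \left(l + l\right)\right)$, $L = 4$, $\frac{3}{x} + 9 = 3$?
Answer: $1620$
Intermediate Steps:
$x = - \frac{1}{2}$ ($x = \frac{3}{-9 + 3} = \frac{3}{-6} = 3 \left(- \frac{1}{6}\right) = - \frac{1}{2} \approx -0.5$)
$u{\left(l \right)} = 3 l \left(4 + l\right)$ ($u{\left(l \right)} = \left(l + 4\right) \left(l + \left(l + l\right)\right) = \left(4 + l\right) \left(l + 2 l\right) = \left(4 + l\right) 3 l = 3 l \left(4 + l\right)$)
$x \left(-24\right) u{\left(5 \right)} = \left(- \frac{1}{2}\right) \left(-24\right) 3 \cdot 5 \left(4 + 5\right) = 12 \cdot 3 \cdot 5 \cdot 9 = 12 \cdot 135 = 1620$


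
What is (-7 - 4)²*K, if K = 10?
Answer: 1210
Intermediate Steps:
(-7 - 4)²*K = (-7 - 4)²*10 = (-11)²*10 = 121*10 = 1210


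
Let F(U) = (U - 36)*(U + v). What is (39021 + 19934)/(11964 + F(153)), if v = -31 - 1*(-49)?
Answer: 58955/31971 ≈ 1.8440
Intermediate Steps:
v = 18 (v = -31 + 49 = 18)
F(U) = (-36 + U)*(18 + U) (F(U) = (U - 36)*(U + 18) = (-36 + U)*(18 + U))
(39021 + 19934)/(11964 + F(153)) = (39021 + 19934)/(11964 + (-648 + 153² - 18*153)) = 58955/(11964 + (-648 + 23409 - 2754)) = 58955/(11964 + 20007) = 58955/31971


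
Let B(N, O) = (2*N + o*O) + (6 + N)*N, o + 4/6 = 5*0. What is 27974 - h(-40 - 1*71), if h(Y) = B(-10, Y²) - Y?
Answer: 36057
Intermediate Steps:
o = -⅔ (o = -⅔ + 5*0 = -⅔ + 0 = -⅔ ≈ -0.66667)
B(N, O) = 2*N - 2*O/3 + N*(6 + N) (B(N, O) = (2*N - 2*O/3) + (6 + N)*N = (2*N - 2*O/3) + N*(6 + N) = 2*N - 2*O/3 + N*(6 + N))
h(Y) = 20 - Y - 2*Y²/3 (h(Y) = ((-10)² + 8*(-10) - 2*Y²/3) - Y = (100 - 80 - 2*Y²/3) - Y = (20 - 2*Y²/3) - Y = 20 - Y - 2*Y²/3)
27974 - h(-40 - 1*71) = 27974 - (20 - (-40 - 1*71) - 2*(-40 - 1*71)²/3) = 27974 - (20 - (-40 - 71) - 2*(-40 - 71)²/3) = 27974 - (20 - 1*(-111) - ⅔*(-111)²) = 27974 - (20 + 111 - ⅔*12321) = 27974 - (20 + 111 - 8214) = 27974 - 1*(-8083) = 27974 + 8083 = 36057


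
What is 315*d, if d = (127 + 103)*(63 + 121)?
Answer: 13330800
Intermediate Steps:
d = 42320 (d = 230*184 = 42320)
315*d = 315*42320 = 13330800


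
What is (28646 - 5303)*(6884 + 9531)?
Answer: 383175345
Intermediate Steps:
(28646 - 5303)*(6884 + 9531) = 23343*16415 = 383175345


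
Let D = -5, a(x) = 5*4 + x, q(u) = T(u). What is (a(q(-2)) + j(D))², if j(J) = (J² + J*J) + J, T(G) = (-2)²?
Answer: 4761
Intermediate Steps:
T(G) = 4
q(u) = 4
a(x) = 20 + x
j(J) = J + 2*J² (j(J) = (J² + J²) + J = 2*J² + J = J + 2*J²)
(a(q(-2)) + j(D))² = ((20 + 4) - 5*(1 + 2*(-5)))² = (24 - 5*(1 - 10))² = (24 - 5*(-9))² = (24 + 45)² = 69² = 4761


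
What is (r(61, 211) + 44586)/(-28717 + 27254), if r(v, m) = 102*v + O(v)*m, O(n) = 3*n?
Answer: -89421/1463 ≈ -61.122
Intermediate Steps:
r(v, m) = 102*v + 3*m*v (r(v, m) = 102*v + (3*v)*m = 102*v + 3*m*v)
(r(61, 211) + 44586)/(-28717 + 27254) = (3*61*(34 + 211) + 44586)/(-28717 + 27254) = (3*61*245 + 44586)/(-1463) = (44835 + 44586)*(-1/1463) = 89421*(-1/1463) = -89421/1463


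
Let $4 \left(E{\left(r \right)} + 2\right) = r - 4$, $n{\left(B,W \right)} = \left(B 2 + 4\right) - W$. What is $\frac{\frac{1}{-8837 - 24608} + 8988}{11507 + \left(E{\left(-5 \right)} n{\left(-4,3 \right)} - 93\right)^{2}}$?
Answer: $\frac{4809658544}{8298406845} \approx 0.57959$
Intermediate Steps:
$n{\left(B,W \right)} = 4 - W + 2 B$ ($n{\left(B,W \right)} = \left(2 B + 4\right) - W = \left(4 + 2 B\right) - W = 4 - W + 2 B$)
$E{\left(r \right)} = -3 + \frac{r}{4}$ ($E{\left(r \right)} = -2 + \frac{r - 4}{4} = -2 + \frac{-4 + r}{4} = -2 + \left(-1 + \frac{r}{4}\right) = -3 + \frac{r}{4}$)
$\frac{\frac{1}{-8837 - 24608} + 8988}{11507 + \left(E{\left(-5 \right)} n{\left(-4,3 \right)} - 93\right)^{2}} = \frac{\frac{1}{-8837 - 24608} + 8988}{11507 + \left(\left(-3 + \frac{1}{4} \left(-5\right)\right) \left(4 - 3 + 2 \left(-4\right)\right) - 93\right)^{2}} = \frac{\frac{1}{-33445} + 8988}{11507 + \left(\left(-3 - \frac{5}{4}\right) \left(4 - 3 - 8\right) - 93\right)^{2}} = \frac{- \frac{1}{33445} + 8988}{11507 + \left(\left(- \frac{17}{4}\right) \left(-7\right) - 93\right)^{2}} = \frac{300603659}{33445 \left(11507 + \left(\frac{119}{4} - 93\right)^{2}\right)} = \frac{300603659}{33445 \left(11507 + \left(- \frac{253}{4}\right)^{2}\right)} = \frac{300603659}{33445 \left(11507 + \frac{64009}{16}\right)} = \frac{300603659}{33445 \cdot \frac{248121}{16}} = \frac{300603659}{33445} \cdot \frac{16}{248121} = \frac{4809658544}{8298406845}$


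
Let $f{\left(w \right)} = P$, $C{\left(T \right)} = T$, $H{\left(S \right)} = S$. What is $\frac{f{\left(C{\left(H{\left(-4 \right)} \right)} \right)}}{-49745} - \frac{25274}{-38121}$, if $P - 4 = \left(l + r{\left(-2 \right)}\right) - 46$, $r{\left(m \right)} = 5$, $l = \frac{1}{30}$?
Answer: $\frac{12586643363}{18963291450} \approx 0.66374$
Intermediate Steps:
$l = \frac{1}{30} \approx 0.033333$
$P = - \frac{1109}{30}$ ($P = 4 + \left(\left(\frac{1}{30} + 5\right) - 46\right) = 4 + \left(\frac{151}{30} - 46\right) = 4 - \frac{1229}{30} = - \frac{1109}{30} \approx -36.967$)
$f{\left(w \right)} = - \frac{1109}{30}$
$\frac{f{\left(C{\left(H{\left(-4 \right)} \right)} \right)}}{-49745} - \frac{25274}{-38121} = - \frac{1109}{30 \left(-49745\right)} - \frac{25274}{-38121} = \left(- \frac{1109}{30}\right) \left(- \frac{1}{49745}\right) - - \frac{25274}{38121} = \frac{1109}{1492350} + \frac{25274}{38121} = \frac{12586643363}{18963291450}$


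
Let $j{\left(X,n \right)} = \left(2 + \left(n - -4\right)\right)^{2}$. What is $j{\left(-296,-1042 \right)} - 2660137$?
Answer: $-1586841$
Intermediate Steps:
$j{\left(X,n \right)} = \left(6 + n\right)^{2}$ ($j{\left(X,n \right)} = \left(2 + \left(n + 4\right)\right)^{2} = \left(2 + \left(4 + n\right)\right)^{2} = \left(6 + n\right)^{2}$)
$j{\left(-296,-1042 \right)} - 2660137 = \left(6 - 1042\right)^{2} - 2660137 = \left(-1036\right)^{2} - 2660137 = 1073296 - 2660137 = -1586841$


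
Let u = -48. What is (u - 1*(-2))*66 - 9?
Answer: -3045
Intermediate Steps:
(u - 1*(-2))*66 - 9 = (-48 - 1*(-2))*66 - 9 = (-48 + 2)*66 - 9 = -46*66 - 9 = -3036 - 9 = -3045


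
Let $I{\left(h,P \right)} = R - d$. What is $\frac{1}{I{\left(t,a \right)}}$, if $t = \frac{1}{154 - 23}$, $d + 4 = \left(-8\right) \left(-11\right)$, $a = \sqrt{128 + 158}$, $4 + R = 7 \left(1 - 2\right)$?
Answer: $- \frac{1}{95} \approx -0.010526$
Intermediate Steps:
$R = -11$ ($R = -4 + 7 \left(1 - 2\right) = -4 + 7 \left(-1\right) = -4 - 7 = -11$)
$a = \sqrt{286} \approx 16.912$
$d = 84$ ($d = -4 - -88 = -4 + 88 = 84$)
$t = \frac{1}{131} \approx 0.0076336$
$I{\left(h,P \right)} = -95$ ($I{\left(h,P \right)} = -11 - 84 = -95$)
$\frac{1}{I{\left(t,a \right)}} = \frac{1}{-95} = - \frac{1}{95}$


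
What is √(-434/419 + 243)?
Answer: √42479477/419 ≈ 15.555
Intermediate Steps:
√(-434/419 + 243) = √(101383/419) = √42479477/419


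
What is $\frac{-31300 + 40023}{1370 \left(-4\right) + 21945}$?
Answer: $\frac{8723}{16465} \approx 0.52979$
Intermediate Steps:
$\frac{-31300 + 40023}{1370 \left(-4\right) + 21945} = \frac{8723}{-5480 + 21945} = \frac{8723}{16465}$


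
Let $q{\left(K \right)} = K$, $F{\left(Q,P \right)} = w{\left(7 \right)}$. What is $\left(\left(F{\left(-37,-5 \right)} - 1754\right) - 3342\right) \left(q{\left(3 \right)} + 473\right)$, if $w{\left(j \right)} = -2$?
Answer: $-2426648$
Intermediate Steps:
$F{\left(Q,P \right)} = -2$
$\left(\left(F{\left(-37,-5 \right)} - 1754\right) - 3342\right) \left(q{\left(3 \right)} + 473\right) = \left(\left(-2 - 1754\right) - 3342\right) \left(3 + 473\right) = \left(-1756 - 3342\right) 476 = \left(-5098\right) 476 = -2426648$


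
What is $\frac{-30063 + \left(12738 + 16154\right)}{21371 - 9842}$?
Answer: $- \frac{1171}{11529} \approx -0.10157$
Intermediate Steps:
$\frac{-30063 + \left(12738 + 16154\right)}{21371 - 9842} = \frac{-30063 + 28892}{11529} = \left(-1171\right) \frac{1}{11529} = - \frac{1171}{11529}$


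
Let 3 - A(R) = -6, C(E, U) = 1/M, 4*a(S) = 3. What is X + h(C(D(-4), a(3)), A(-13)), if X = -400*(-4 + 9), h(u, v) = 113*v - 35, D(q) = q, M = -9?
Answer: -1018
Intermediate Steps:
a(S) = ¾ (a(S) = (¼)*3 = ¾)
C(E, U) = -⅑ (C(E, U) = 1/(-9) = -⅑)
A(R) = 9 (A(R) = 3 - 1*(-6) = 3 + 6 = 9)
h(u, v) = -35 + 113*v
X = -2000 (X = -400*5 = -100*20 = -2000)
X + h(C(D(-4), a(3)), A(-13)) = -2000 + (-35 + 113*9) = -2000 + (-35 + 1017) = -2000 + 982 = -1018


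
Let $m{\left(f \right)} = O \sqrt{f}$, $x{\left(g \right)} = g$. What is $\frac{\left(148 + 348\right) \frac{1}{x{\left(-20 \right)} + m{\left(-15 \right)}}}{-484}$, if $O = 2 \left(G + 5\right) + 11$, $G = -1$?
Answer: $\frac{496}{140723} + \frac{2356 i \sqrt{15}}{703615} \approx 0.0035247 + 0.012968 i$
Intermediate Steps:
$O = 19$ ($O = 2 \left(-1 + 5\right) + 11 = 2 \cdot 4 + 11 = 8 + 11 = 19$)
$m{\left(f \right)} = 19 \sqrt{f}$
$\frac{\left(148 + 348\right) \frac{1}{x{\left(-20 \right)} + m{\left(-15 \right)}}}{-484} = \frac{\left(148 + 348\right) \frac{1}{-20 + 19 \sqrt{-15}}}{-484} = \frac{496}{-20 + 19 i \sqrt{15}} \left(- \frac{1}{484}\right) = - \frac{124}{121 \left(-20 + 19 i \sqrt{15}\right)}$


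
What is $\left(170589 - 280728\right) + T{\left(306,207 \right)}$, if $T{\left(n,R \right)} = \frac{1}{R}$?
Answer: $- \frac{22798772}{207} \approx -1.1014 \cdot 10^{5}$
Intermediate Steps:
$\left(170589 - 280728\right) + T{\left(306,207 \right)} = \left(170589 - 280728\right) + \frac{1}{207} = -110139 + \frac{1}{207} = - \frac{22798772}{207}$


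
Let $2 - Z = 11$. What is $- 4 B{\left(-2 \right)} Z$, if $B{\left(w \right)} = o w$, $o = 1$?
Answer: $-72$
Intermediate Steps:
$Z = -9$ ($Z = 2 - 11 = -9$)
$B{\left(w \right)} = w$ ($B{\left(w \right)} = 1 w = w$)
$- 4 B{\left(-2 \right)} Z = \left(-4\right) \left(-2\right) \left(-9\right) = 8 \left(-9\right) = -72$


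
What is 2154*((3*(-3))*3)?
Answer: -58158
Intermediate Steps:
2154*((3*(-3))*3) = 2154*(-9*3) = 2154*(-27) = -58158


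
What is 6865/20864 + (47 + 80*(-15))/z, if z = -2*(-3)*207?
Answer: -7764931/12956544 ≈ -0.59931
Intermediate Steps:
z = 1242 (z = 6*207 = 1242)
6865/20864 + (47 + 80*(-15))/z = 6865/20864 + (47 + 80*(-15))/1242 = 6865*(1/20864) + (47 - 1200)*(1/1242) = 6865/20864 - 1153*1/1242 = 6865/20864 - 1153/1242 = -7764931/12956544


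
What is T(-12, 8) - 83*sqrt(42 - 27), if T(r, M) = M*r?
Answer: -96 - 83*sqrt(15) ≈ -417.46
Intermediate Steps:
T(-12, 8) - 83*sqrt(42 - 27) = 8*(-12) - 83*sqrt(42 - 27) = -96 - 83*sqrt(15)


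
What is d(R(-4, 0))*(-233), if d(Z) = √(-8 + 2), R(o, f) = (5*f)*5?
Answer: -233*I*√6 ≈ -570.73*I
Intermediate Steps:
R(o, f) = 25*f
d(Z) = I*√6 (d(Z) = √(-6) = I*√6)
d(R(-4, 0))*(-233) = (I*√6)*(-233) = -233*I*√6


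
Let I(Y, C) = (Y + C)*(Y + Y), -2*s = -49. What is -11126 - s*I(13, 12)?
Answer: -27051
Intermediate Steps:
s = 49/2 (s = -½*(-49) = 49/2 ≈ 24.500)
I(Y, C) = 2*Y*(C + Y) (I(Y, C) = (C + Y)*(2*Y) = 2*Y*(C + Y))
-11126 - s*I(13, 12) = -11126 - 49*2*13*(12 + 13)/2 = -11126 - 49*2*13*25/2 = -11126 - 49*650/2 = -11126 - 1*15925 = -11126 - 15925 = -27051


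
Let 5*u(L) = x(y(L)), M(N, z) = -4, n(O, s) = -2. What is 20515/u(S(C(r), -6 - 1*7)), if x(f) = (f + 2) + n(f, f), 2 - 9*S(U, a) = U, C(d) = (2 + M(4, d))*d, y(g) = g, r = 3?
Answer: 923175/8 ≈ 1.1540e+5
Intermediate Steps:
C(d) = -2*d (C(d) = (2 - 4)*d = -2*d)
S(U, a) = 2/9 - U/9
x(f) = f (x(f) = (f + 2) - 2 = (2 + f) - 2 = f)
u(L) = L/5
20515/u(S(C(r), -6 - 1*7)) = 20515/(((2/9 - (-2)*3/9)/5)) = 20515/(((2/9 - 1/9*(-6))/5)) = 20515/(((2/9 + 2/3)/5)) = 20515/(((1/5)*(8/9))) = 20515/(8/45) = 20515*(45/8) = 923175/8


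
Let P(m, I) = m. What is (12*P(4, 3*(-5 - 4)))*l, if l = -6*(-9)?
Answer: 2592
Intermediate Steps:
l = 54
(12*P(4, 3*(-5 - 4)))*l = (12*4)*54 = 48*54 = 2592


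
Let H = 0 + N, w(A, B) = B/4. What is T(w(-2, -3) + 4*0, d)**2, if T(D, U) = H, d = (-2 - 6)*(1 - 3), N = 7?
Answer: 49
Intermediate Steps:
w(A, B) = B/4 (w(A, B) = B*(1/4) = B/4)
H = 7 (H = 0 + 7 = 7)
d = 16 (d = -8*(-2) = 16)
T(D, U) = 7
T(w(-2, -3) + 4*0, d)**2 = 7**2 = 49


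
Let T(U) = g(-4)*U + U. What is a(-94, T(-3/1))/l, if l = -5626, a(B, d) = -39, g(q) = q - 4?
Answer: 39/5626 ≈ 0.0069321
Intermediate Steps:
g(q) = -4 + q
T(U) = -7*U (T(U) = (-4 - 4)*U + U = -8*U + U = -7*U)
a(-94, T(-3/1))/l = -39/(-5626) = -39*(-1/5626) = 39/5626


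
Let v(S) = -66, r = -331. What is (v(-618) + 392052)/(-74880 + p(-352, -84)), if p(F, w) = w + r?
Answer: -391986/75295 ≈ -5.2060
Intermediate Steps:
p(F, w) = -331 + w (p(F, w) = w - 331 = -331 + w)
(v(-618) + 392052)/(-74880 + p(-352, -84)) = (-66 + 392052)/(-74880 + (-331 - 84)) = 391986/(-74880 - 415) = 391986/(-75295) = 391986*(-1/75295) = -391986/75295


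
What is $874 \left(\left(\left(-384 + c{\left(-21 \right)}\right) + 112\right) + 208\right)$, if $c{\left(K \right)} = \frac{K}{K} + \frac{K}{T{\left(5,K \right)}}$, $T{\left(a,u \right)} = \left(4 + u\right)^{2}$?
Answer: $- \frac{15931272}{289} \approx -55126.0$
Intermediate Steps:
$c{\left(K \right)} = 1 + \frac{K}{\left(4 + K\right)^{2}}$ ($c{\left(K \right)} = \frac{K}{K} + \frac{K}{\left(4 + K\right)^{2}} = 1 + \frac{K}{\left(4 + K\right)^{2}}$)
$874 \left(\left(\left(-384 + c{\left(-21 \right)}\right) + 112\right) + 208\right) = 874 \left(\left(\left(-384 + \left(1 - \frac{21}{\left(4 - 21\right)^{2}}\right)\right) + 112\right) + 208\right) = 874 \left(\left(\left(-384 + \left(1 - \frac{21}{289}\right)\right) + 112\right) + 208\right) = 874 \left(\left(\left(-384 + \frac{268}{289}\right) + 112\right) + 208\right) = 874 \left(\left(- \frac{110708}{289} + 112\right) + 208\right) = 874 \left(- \frac{78340}{289} + 208\right) = 874 \left(- \frac{18228}{289}\right) = - \frac{15931272}{289}$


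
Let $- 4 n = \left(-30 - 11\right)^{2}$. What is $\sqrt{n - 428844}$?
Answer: $\frac{i \sqrt{1717057}}{2} \approx 655.18 i$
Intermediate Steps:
$n = - \frac{1681}{4}$ ($n = - \frac{\left(-30 - 11\right)^{2}}{4} = - \frac{\left(-41\right)^{2}}{4} = \left(- \frac{1}{4}\right) 1681 = - \frac{1681}{4} \approx -420.25$)
$\sqrt{n - 428844} = \sqrt{- \frac{1681}{4} - 428844} = \sqrt{- \frac{1717057}{4}} = \frac{i \sqrt{1717057}}{2}$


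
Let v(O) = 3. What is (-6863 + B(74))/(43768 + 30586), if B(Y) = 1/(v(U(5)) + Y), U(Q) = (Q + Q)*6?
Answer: -264225/2862629 ≈ -0.092301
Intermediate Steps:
U(Q) = 12*Q (U(Q) = (2*Q)*6 = 12*Q)
B(Y) = 1/(3 + Y)
(-6863 + B(74))/(43768 + 30586) = (-6863 + 1/(3 + 74))/(43768 + 30586) = (-6863 + 1/77)/74354 = (-6863 + 1/77)*(1/74354) = -528450/77*1/74354 = -264225/2862629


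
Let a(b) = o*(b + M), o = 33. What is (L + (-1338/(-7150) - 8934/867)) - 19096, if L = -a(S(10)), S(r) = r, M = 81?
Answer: -22842587334/1033175 ≈ -22109.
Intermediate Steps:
a(b) = 2673 + 33*b (a(b) = 33*(b + 81) = 33*(81 + b) = 2673 + 33*b)
L = -3003 (L = -(2673 + 33*10) = -(2673 + 330) = -1*3003 = -3003)
(L + (-1338/(-7150) - 8934/867)) - 19096 = (-3003 + (-1338/(-7150) - 8934/867)) - 19096 = (-3003 + (-1338*(-1/7150) - 8934*1/867)) - 19096 = (-3003 + (669/3575 - 2978/289)) - 19096 = (-3003 - 10453009/1033175) - 19096 = -3113077534/1033175 - 19096 = -22842587334/1033175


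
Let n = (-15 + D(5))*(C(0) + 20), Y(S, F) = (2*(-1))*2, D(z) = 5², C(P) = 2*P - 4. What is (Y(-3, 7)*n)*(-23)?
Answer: 14720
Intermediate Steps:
C(P) = -4 + 2*P
D(z) = 25
Y(S, F) = -4 (Y(S, F) = -2*2 = -4)
n = 160 (n = (-15 + 25)*((-4 + 2*0) + 20) = 10*((-4 + 0) + 20) = 10*(-4 + 20) = 10*16 = 160)
(Y(-3, 7)*n)*(-23) = -4*160*(-23) = -640*(-23) = 14720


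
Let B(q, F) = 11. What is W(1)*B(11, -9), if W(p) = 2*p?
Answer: 22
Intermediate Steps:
W(1)*B(11, -9) = (2*1)*11 = 2*11 = 22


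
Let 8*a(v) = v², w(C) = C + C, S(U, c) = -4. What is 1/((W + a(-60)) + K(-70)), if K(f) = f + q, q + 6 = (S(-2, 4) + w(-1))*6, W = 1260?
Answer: 1/1598 ≈ 0.00062578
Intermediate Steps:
w(C) = 2*C
a(v) = v²/8
q = -42 (q = -6 + (-4 + 2*(-1))*6 = -6 + (-4 - 2)*6 = -6 - 6*6 = -6 - 36 = -42)
K(f) = -42 + f (K(f) = f - 42 = -42 + f)
1/((W + a(-60)) + K(-70)) = 1/((1260 + (⅛)*(-60)²) + (-42 - 70)) = 1/((1260 + (⅛)*3600) - 112) = 1/((1260 + 450) - 112) = 1/(1710 - 112) = 1/1598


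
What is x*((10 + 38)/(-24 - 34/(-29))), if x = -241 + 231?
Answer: 6960/331 ≈ 21.027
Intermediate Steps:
x = -10
x*((10 + 38)/(-24 - 34/(-29))) = -10*(10 + 38)/(-24 - 34/(-29)) = -480/(-24 - 34*(-1/29)) = -480/(-24 + 34/29) = -480/(-662/29) = -480*(-29)/662 = -10*(-696/331) = 6960/331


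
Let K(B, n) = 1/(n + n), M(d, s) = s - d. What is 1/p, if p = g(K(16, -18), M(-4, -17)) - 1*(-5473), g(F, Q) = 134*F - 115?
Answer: 18/96377 ≈ 0.00018677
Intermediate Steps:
K(B, n) = 1/(2*n)
g(F, Q) = -115 + 134*F
p = 96377/18 (p = (-115 + 134*((½)/(-18))) - 1*(-5473) = (-115 + 134*((½)*(-1/18))) + 5473 = (-115 + 134*(-1/36)) + 5473 = (-115 - 67/18) + 5473 = -2137/18 + 5473 = 96377/18 ≈ 5354.3)
1/p = 1/(96377/18) = 18/96377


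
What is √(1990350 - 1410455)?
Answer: √579895 ≈ 761.51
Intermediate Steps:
√(1990350 - 1410455) = √579895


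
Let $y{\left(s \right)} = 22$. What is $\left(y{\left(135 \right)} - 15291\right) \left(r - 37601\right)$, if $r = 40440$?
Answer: $-43348691$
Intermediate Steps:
$\left(y{\left(135 \right)} - 15291\right) \left(r - 37601\right) = \left(22 - 15291\right) \left(40440 - 37601\right) = \left(-15269\right) 2839 = -43348691$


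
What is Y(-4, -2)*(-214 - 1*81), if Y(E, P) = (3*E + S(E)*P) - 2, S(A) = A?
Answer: 1770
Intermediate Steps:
Y(E, P) = -2 + 3*E + E*P (Y(E, P) = (3*E + E*P) - 2 = -2 + 3*E + E*P)
Y(-4, -2)*(-214 - 1*81) = (-2 + 3*(-4) - 4*(-2))*(-214 - 1*81) = (-2 - 12 + 8)*(-214 - 81) = -6*(-295) = 1770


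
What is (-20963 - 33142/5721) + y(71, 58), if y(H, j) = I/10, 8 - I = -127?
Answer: -239770463/11442 ≈ -20955.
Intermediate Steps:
I = 135 (I = 8 - 1*(-127) = 8 + 127 = 135)
y(H, j) = 27/2 (y(H, j) = 135/10 = 135*(1/10) = 27/2)
(-20963 - 33142/5721) + y(71, 58) = (-20963 - 33142/5721) + 27/2 = -119962465/5721 + 27/2 = -239770463/11442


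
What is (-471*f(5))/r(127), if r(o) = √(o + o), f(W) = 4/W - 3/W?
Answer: -471*√254/1270 ≈ -5.9106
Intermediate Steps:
f(W) = 1/W
r(o) = √2*√o (r(o) = √(2*o) = √2*√o)
(-471*f(5))/r(127) = (-471/5)/((√2*√127)) = (-471*⅕)/(√254) = -471*√254/1270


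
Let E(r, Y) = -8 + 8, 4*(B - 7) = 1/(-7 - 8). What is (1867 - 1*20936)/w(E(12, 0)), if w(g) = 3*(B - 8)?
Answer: 381380/61 ≈ 6252.1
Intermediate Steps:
B = 419/60 (B = 7 + 1/(4*(-7 - 8)) = 7 + (1/4)/(-15) = 7 + (1/4)*(-1/15) = 7 - 1/60 = 419/60 ≈ 6.9833)
E(r, Y) = 0
w(g) = -61/20 (w(g) = 3*(419/60 - 8) = 3*(-61/60) = -61/20)
(1867 - 1*20936)/w(E(12, 0)) = (1867 - 1*20936)/(-61/20) = (1867 - 20936)*(-20/61) = -19069*(-20/61) = 381380/61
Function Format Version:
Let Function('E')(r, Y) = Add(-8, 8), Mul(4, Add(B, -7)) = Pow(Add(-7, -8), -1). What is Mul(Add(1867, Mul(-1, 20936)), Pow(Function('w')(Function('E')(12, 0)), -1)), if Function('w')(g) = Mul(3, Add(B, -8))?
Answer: Rational(381380, 61) ≈ 6252.1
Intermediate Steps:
B = Rational(419, 60) (B = Add(7, Mul(Rational(1, 4), Pow(Add(-7, -8), -1))) = Add(7, Mul(Rational(1, 4), Pow(-15, -1))) = Add(7, Mul(Rational(1, 4), Rational(-1, 15))) = Add(7, Rational(-1, 60)) = Rational(419, 60) ≈ 6.9833)
Function('E')(r, Y) = 0
Function('w')(g) = Rational(-61, 20) (Function('w')(g) = Mul(3, Add(Rational(419, 60), -8)) = Mul(3, Rational(-61, 60)) = Rational(-61, 20))
Mul(Add(1867, Mul(-1, 20936)), Pow(Function('w')(Function('E')(12, 0)), -1)) = Mul(Add(1867, Mul(-1, 20936)), Pow(Rational(-61, 20), -1)) = Mul(Add(1867, -20936), Rational(-20, 61)) = Mul(-19069, Rational(-20, 61)) = Rational(381380, 61)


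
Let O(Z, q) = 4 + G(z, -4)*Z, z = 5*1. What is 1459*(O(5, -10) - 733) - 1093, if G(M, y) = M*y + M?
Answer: -1174129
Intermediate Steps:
z = 5
G(M, y) = M + M*y
O(Z, q) = 4 - 15*Z (O(Z, q) = 4 + (5*(1 - 4))*Z = 4 + (5*(-3))*Z = 4 - 15*Z)
1459*(O(5, -10) - 733) - 1093 = 1459*((4 - 15*5) - 733) - 1093 = 1459*((4 - 75) - 733) - 1093 = 1459*(-71 - 733) - 1093 = 1459*(-804) - 1093 = -1173036 - 1093 = -1174129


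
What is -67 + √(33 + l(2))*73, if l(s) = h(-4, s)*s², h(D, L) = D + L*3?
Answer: -67 + 73*√41 ≈ 400.43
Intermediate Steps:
h(D, L) = D + 3*L
l(s) = s²*(-4 + 3*s) (l(s) = (-4 + 3*s)*s² = s²*(-4 + 3*s))
-67 + √(33 + l(2))*73 = -67 + √(33 + 2²*(-4 + 3*2))*73 = -67 + √(33 + 4*(-4 + 6))*73 = -67 + √(33 + 4*2)*73 = -67 + √(33 + 8)*73 = -67 + √41*73 = -67 + 73*√41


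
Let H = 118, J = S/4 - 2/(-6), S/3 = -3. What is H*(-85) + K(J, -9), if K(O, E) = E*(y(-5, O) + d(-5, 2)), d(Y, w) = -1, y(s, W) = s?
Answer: -9976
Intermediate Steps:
S = -9 (S = 3*(-3) = -9)
J = -23/12 (J = -9/4 - 2/(-6) = -9*¼ - 2*(-⅙) = -9/4 + ⅓ = -23/12 ≈ -1.9167)
K(O, E) = -6*E (K(O, E) = E*(-5 - 1) = E*(-6) = -6*E)
H*(-85) + K(J, -9) = 118*(-85) - 6*(-9) = -10030 + 54 = -9976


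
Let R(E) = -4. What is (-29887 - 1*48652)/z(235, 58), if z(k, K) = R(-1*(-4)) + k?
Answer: -78539/231 ≈ -340.00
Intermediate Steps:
z(k, K) = -4 + k
(-29887 - 1*48652)/z(235, 58) = (-29887 - 1*48652)/(-4 + 235) = (-29887 - 48652)/231 = -78539*1/231 = -78539/231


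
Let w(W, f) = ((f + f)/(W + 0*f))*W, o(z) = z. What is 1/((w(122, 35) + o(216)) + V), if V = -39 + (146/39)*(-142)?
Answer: -39/11099 ≈ -0.0035138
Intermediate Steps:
w(W, f) = 2*f (w(W, f) = ((2*f)/(W + 0))*W = ((2*f)/W)*W = (2*f/W)*W = 2*f)
V = -22253/39 (V = -39 + (146*(1/39))*(-142) = -39 + (146/39)*(-142) = -39 - 20732/39 = -22253/39 ≈ -570.59)
1/((w(122, 35) + o(216)) + V) = 1/((2*35 + 216) - 22253/39) = 1/((70 + 216) - 22253/39) = 1/(286 - 22253/39) = 1/(-11099/39) = -39/11099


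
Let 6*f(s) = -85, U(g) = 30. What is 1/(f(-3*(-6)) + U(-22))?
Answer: 6/95 ≈ 0.063158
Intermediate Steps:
f(s) = -85/6 (f(s) = (⅙)*(-85) = -85/6)
1/(f(-3*(-6)) + U(-22)) = 1/(-85/6 + 30) = 1/(95/6) = 6/95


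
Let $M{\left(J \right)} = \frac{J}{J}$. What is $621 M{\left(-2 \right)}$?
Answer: $621$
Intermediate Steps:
$M{\left(J \right)} = 1$
$621 M{\left(-2 \right)} = 621 \cdot 1 = 621$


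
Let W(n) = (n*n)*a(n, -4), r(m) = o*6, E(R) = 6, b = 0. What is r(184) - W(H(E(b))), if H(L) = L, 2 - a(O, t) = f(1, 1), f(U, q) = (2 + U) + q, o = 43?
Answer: 330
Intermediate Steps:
f(U, q) = 2 + U + q
a(O, t) = -2 (a(O, t) = 2 - (2 + 1 + 1) = 2 - 1*4 = 2 - 4 = -2)
r(m) = 258 (r(m) = 43*6 = 258)
W(n) = -2*n² (W(n) = (n*n)*(-2) = n²*(-2) = -2*n²)
r(184) - W(H(E(b))) = 258 - (-2)*6² = 258 - (-2)*36 = 258 - 1*(-72) = 258 + 72 = 330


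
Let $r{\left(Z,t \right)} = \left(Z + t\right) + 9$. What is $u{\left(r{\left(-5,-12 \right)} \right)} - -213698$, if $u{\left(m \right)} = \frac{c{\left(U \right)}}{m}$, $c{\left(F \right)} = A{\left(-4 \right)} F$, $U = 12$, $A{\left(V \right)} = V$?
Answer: $213704$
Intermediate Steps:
$r{\left(Z,t \right)} = 9 + Z + t$
$c{\left(F \right)} = - 4 F$
$u{\left(m \right)} = - \frac{48}{m}$ ($u{\left(m \right)} = \frac{\left(-4\right) 12}{m} = - \frac{48}{m}$)
$u{\left(r{\left(-5,-12 \right)} \right)} - -213698 = - \frac{48}{9 - 5 - 12} - -213698 = - \frac{48}{-8} + 213698 = \left(-48\right) \left(- \frac{1}{8}\right) + 213698 = 6 + 213698 = 213704$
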